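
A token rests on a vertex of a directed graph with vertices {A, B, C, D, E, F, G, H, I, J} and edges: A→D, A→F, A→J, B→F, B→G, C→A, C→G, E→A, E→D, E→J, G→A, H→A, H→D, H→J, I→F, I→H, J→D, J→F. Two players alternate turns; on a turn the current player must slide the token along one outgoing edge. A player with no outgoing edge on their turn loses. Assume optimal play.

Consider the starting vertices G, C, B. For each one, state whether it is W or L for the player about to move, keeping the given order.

G: L, C: W, B: W

Compute win/loss labels from the base case upward. A position with no move is L. Any other position is W if it can reach an L in one move, else L.
Every edge goes from a vertex to one that appears earlier in the order F, D, J, A, H, E, I, G, B, C, so processing vertices in that order labels each vertex after all of its successors.
F: no outgoing edge → L
D: no outgoing edge → L
J: W (go to D, an L position)
A: W (go to D, an L position)
H: W (go to D, an L position)
E: W (go to D, an L position)
I: W (go to F, an L position)
G: L (sole option A(W) is W)
B: W (go to G, an L position)
C: W (go to G, an L position)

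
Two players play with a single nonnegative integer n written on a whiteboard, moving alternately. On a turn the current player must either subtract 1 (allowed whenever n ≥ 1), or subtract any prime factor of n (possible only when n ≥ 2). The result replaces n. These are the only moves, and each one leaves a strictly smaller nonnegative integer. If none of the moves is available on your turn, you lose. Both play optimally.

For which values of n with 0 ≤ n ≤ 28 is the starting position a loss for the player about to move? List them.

Label each position W (a win for the player to move) or L (a loss). A position with no legal move is L; any other position is W exactly when some move reaches an L, and L when every move reaches a W.
n=0: no move → L
n=1: can move to 0, which is L ⇒ W
n=2: can move to 0, which is L ⇒ W
n=3: can move to 0, which is L ⇒ W
n=4: moves to 2(W), 3(W); every one is W ⇒ L
n=5: can move to 0, which is L ⇒ W
n=6: can move to 4, which is L ⇒ W
n=7: can move to 0, which is L ⇒ W
n=8: moves to 6(W), 7(W); every one is W ⇒ L
n=9: can move to 8, which is L ⇒ W
n=10: can move to 8, which is L ⇒ W
n=11: can move to 0, which is L ⇒ W
n=12: moves to 9(W), 10(W), 11(W); every one is W ⇒ L
n=13: can move to 0, which is L ⇒ W
n=14: can move to 12, which is L ⇒ W
n=15: can move to 12, which is L ⇒ W
n=16: moves to 14(W), 15(W); every one is W ⇒ L
n=17: can move to 0, which is L ⇒ W
n=18: can move to 16, which is L ⇒ W
n=19: can move to 0, which is L ⇒ W
n=20: moves to 15(W), 18(W), 19(W); every one is W ⇒ L
n=21: can move to 20, which is L ⇒ W
n=22: can move to 20, which is L ⇒ W
n=23: can move to 0, which is L ⇒ W
n=24: moves to 21(W), 22(W), 23(W); every one is W ⇒ L
n=25: can move to 20, which is L ⇒ W
n=26: can move to 24, which is L ⇒ W
n=27: can move to 24, which is L ⇒ W
n=28: moves to 21(W), 26(W), 27(W); every one is W ⇒ L
Reading off the rows marked L gives the requested list; there are 8 such values of n.

0, 4, 8, 12, 16, 20, 24, 28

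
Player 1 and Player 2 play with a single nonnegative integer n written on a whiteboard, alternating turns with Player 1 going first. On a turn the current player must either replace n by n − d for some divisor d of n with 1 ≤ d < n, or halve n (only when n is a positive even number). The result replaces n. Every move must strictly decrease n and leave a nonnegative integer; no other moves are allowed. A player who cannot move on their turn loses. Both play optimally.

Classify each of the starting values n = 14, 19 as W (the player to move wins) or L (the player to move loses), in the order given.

Label each position W (a win for the player to move) or L (a loss). A position with no legal move is L; any other position is W exactly when some move reaches an L, and L when every move reaches a W.
n=0: no move → L
n=1: no move → L
n=2: reaches L-position 1 → W
n=3: only reaches 2(W), which is W → L
n=4: reaches L-position 3 → W
n=5: only reaches 4(W), which is W → L
n=6: reaches L-position 3 → W
n=7: only reaches 6(W), which is W → L
n=8: reaches L-position 7 → W
n=9: only reaches 6(W), 8(W), all W → L
n=10: reaches L-position 5 → W
n=11: only reaches 10(W), which is W → L
n=12: reaches L-position 9 → W
n=13: only reaches 12(W), which is W → L
n=14: reaches L-position 7 → W
n=15: only reaches 10(W), 12(W), 14(W), all W → L
n=16: reaches L-position 15 → W
n=17: only reaches 16(W), which is W → L
n=18: reaches L-position 9 → W
n=19: only reaches 18(W), which is W → L

14: W, 19: L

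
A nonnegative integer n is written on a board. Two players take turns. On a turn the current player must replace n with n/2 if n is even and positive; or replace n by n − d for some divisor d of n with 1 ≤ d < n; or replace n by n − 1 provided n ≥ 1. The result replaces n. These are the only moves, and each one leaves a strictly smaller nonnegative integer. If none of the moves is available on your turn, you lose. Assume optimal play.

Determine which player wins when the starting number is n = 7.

Label each position W (a win for the player to move) or L (a loss). A position with no legal move is L; any other position is W exactly when some move reaches an L, and L when every move reaches a W.
n=0: no move → L
n=1: W (go to 0, an L position)
n=2: L (sole option 1(W) is W)
n=3: W (go to 2, an L position)
n=4: W (go to 2, an L position)
n=5: L (sole option 4(W) is W)
n=6: W (go to 5, an L position)
n=7: L (sole option 6(W) is W)
The starting position 7 is L: whatever the player to move does, the opponent receives a W position.

The second player wins.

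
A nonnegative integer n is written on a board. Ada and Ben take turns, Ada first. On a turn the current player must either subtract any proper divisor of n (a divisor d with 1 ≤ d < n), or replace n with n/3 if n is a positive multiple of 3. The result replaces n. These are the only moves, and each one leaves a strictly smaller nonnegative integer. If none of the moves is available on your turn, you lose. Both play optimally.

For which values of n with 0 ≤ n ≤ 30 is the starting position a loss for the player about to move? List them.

Compute win/loss labels from the base case upward. A position with no move is L. Any other position is W if it can reach an L in one move, else L.
n=0: no move → L
n=1: no move → L
n=2: →1(L), so W
n=3: →1(L), so W
n=4: →2(W), 3(W) — all W, so L
n=5: →4(L), so W
n=6: →4(L), so W
n=7: →6(W) only, which is W, so L
n=8: →4(L), so W
n=9: →3(W), 6(W), 8(W) — all W, so L
n=10: →9(L), so W
n=11: →10(W) only, which is W, so L
n=12: →4(L), so W
n=13: →12(W) only, which is W, so L
n=14: →7(L), so W
n=15: →5(W), 10(W), 12(W), 14(W) — all W, so L
n=16: →15(L), so W
n=17: →16(W) only, which is W, so L
n=18: →9(L), so W
n=19: →18(W) only, which is W, so L
n=20: →15(L), so W
n=21: →7(L), so W
n=22: →11(L), so W
n=23: →22(W) only, which is W, so L
n=24: →23(L), so W
n=25: →20(W), 24(W) — all W, so L
n=26: →13(L), so W
n=27: →9(L), so W
n=28: →14(W), 21(W), 24(W), 26(W), 27(W) — all W, so L
n=29: →28(L), so W
n=30: →15(L), so W
The losing starting values of n are exactly the entries labelled L in this table (13 of them).

0, 1, 4, 7, 9, 11, 13, 15, 17, 19, 23, 25, 28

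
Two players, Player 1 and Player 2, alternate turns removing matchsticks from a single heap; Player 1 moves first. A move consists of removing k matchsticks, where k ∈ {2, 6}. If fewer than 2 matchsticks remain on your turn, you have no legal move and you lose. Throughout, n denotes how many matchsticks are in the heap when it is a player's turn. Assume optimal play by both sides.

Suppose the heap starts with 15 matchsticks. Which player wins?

Compute win/loss labels from the base case upward. A position with no move is L. Any other position is W if it can reach an L in one move, else L.
n=0: no move → L
n=1: no move → L
n=2: →0(L), so W
n=3: →1(L), so W
n=4: →2(W) only, which is W, so L
n=5: →3(W) only, which is W, so L
n=6: →4(L), so W
n=7: →5(L), so W
n=8: →6(W), 2(W) — all W, so L
n=9: →7(W), 3(W) — all W, so L
n=10: →8(L), so W
n=11: →9(L), so W
n=12: →10(W), 6(W) — all W, so L
n=13: →11(W), 7(W) — all W, so L
n=14: →12(L), so W
n=15: →13(L), so W
From 15 Player 1 can remove 2, leaving 13, reaching an L position.

Player 1 wins.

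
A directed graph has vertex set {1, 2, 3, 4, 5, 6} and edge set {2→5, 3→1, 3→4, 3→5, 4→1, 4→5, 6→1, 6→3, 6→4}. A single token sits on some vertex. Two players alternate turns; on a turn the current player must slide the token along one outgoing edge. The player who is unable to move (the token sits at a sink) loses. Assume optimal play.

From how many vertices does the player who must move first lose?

2

Use the standard recursion: the mover loses at a terminal position; elsewhere, the mover wins exactly when some move hands the opponent an L position.
Every edge goes from a vertex to one that appears earlier in the order 5, 1, 2, 4, 3, 6, so processing vertices in that order labels each vertex after all of its successors.
5: no outgoing edge → L
1: no outgoing edge → L
2: can move to 5, which is L ⇒ W
4: can move to 1, which is L ⇒ W
3: can move to 1, which is L ⇒ W
6: can move to 1, which is L ⇒ W
The L vertices are 1, 5; that is 2 in all.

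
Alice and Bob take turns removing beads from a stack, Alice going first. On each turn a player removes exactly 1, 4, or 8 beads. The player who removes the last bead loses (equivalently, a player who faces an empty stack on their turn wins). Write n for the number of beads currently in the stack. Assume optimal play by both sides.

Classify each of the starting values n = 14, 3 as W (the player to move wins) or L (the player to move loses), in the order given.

Build the W/L table. Terminal = W. A non-terminal position is W if it has a move to some L; otherwise it is L.
n=0: no move; the opponent has just taken the last bead and therefore loses → W
n=1: only reaches 0(W), which is W → L
n=2: reaches L-position 1 → W
n=3: only reaches 2(W), which is W → L
n=4: reaches L-position 3 → W
n=5: reaches L-position 1 → W
n=6: only reaches 5(W), 2(W), all W → L
n=7: reaches L-position 6 → W
n=8: only reaches 7(W), 4(W), 0(W), all W → L
n=9: reaches L-position 8 → W
n=10: reaches L-position 6 → W
n=11: reaches L-position 3 → W
n=12: reaches L-position 8 → W
n=13: only reaches 12(W), 9(W), 5(W), all W → L
n=14: reaches L-position 13 → W

14: W, 3: L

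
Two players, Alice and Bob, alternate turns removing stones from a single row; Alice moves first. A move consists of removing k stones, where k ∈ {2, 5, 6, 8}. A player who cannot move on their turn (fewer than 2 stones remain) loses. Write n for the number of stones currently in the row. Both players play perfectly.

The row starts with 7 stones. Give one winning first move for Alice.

Remove 6, leaving 1.

Work bottom-up. With no move the player to move loses. Otherwise the position is W if at least one move leads to an L position for the opponent, and L if every move leads to a W.
n=0: no move → L
n=1: no move → L
n=2: reaches L-position 0 → W
n=3: reaches L-position 1 → W
n=4: only reaches 2(W), which is W → L
n=5: reaches L-position 0 → W
n=6: reaches L-position 4 → W
n=7: reaches L-position 1 → W
From 7, the L positions reachable in one move are: 1.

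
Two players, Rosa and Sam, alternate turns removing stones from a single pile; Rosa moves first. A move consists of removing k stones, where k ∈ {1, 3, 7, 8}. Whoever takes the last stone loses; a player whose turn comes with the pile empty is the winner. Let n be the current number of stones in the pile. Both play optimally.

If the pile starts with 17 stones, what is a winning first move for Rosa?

Remove 1, leaving 16.

Label each position W (a win for the player to move) or L (a loss). A position with no legal move is W; any other position is W exactly when some move reaches an L, and L when every move reaches a W.
n=0: no move; the opponent has just taken the last stone and therefore loses → W
n=1: the only move is to 0(W), a W ⇒ L
n=2: can move to 1, which is L ⇒ W
n=3: moves to 2(W), 0(W); every one is W ⇒ L
n=4: can move to 3, which is L ⇒ W
n=5: moves to 4(W), 2(W); every one is W ⇒ L
n=6: can move to 5, which is L ⇒ W
n=7: moves to 6(W), 4(W), 0(W); every one is W ⇒ L
n=8: can move to 7, which is L ⇒ W
n=9: can move to 1, which is L ⇒ W
n=10: can move to 7, which is L ⇒ W
n=11: can move to 3, which is L ⇒ W
n=12: can move to 5, which is L ⇒ W
n=13: can move to 5, which is L ⇒ W
n=14: can move to 7, which is L ⇒ W
n=15: can move to 7, which is L ⇒ W
n=16: moves to 15(W), 13(W), 9(W), 8(W); every one is W ⇒ L
n=17: can move to 16, which is L ⇒ W
From 17, the L positions reachable in one move are: 16.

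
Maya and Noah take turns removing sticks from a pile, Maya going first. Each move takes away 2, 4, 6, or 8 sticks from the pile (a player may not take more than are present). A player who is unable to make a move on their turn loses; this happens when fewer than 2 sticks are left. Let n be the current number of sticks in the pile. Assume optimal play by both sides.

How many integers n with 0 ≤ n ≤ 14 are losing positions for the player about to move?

4

Compute win/loss labels from the base case upward. A position with no move is L. Any other position is W if it can reach an L in one move, else L.
n=0: no move → L
n=1: no move → L
n=2: W (go to 0, an L position)
n=3: W (go to 1, an L position)
n=4: W (go to 0, an L position)
n=5: W (go to 1, an L position)
n=6: W (go to 0, an L position)
n=7: W (go to 1, an L position)
n=8: W (go to 0, an L position)
n=9: W (go to 1, an L position)
n=10: L (options 8(W), 6(W), 4(W), 2(W) are all W)
n=11: L (options 9(W), 7(W), 5(W), 3(W) are all W)
n=12: W (go to 10, an L position)
n=13: W (go to 11, an L position)
n=14: W (go to 10, an L position)
L entries with 0 ≤ n ≤ 14: n = 0, 1, 10, 11; that makes 4.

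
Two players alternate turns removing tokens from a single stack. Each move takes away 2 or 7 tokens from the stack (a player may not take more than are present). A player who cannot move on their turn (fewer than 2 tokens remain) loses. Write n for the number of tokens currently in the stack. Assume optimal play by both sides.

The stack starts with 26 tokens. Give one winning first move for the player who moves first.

Work bottom-up. With no move the player to move loses. Otherwise the position is W if at least one move leads to an L position for the opponent, and L if every move leads to a W.
n=0: no move → L
n=1: no move → L
n=2: can move to 0, which is L ⇒ W
n=3: can move to 1, which is L ⇒ W
n=4: the only move is to 2(W), a W ⇒ L
n=5: the only move is to 3(W), a W ⇒ L
n=6: can move to 4, which is L ⇒ W
n=7: can move to 5, which is L ⇒ W
n=8: can move to 1, which is L ⇒ W
n=9: moves to 7(W), 2(W); every one is W ⇒ L
n=10: moves to 8(W), 3(W); every one is W ⇒ L
n=11: can move to 9, which is L ⇒ W
n=12: can move to 10, which is L ⇒ W
n=13: moves to 11(W), 6(W); every one is W ⇒ L
n=14: moves to 12(W), 7(W); every one is W ⇒ L
n=15: can move to 13, which is L ⇒ W
n=16: can move to 14, which is L ⇒ W
n=17: can move to 10, which is L ⇒ W
n=18: moves to 16(W), 11(W); every one is W ⇒ L
n=19: moves to 17(W), 12(W); every one is W ⇒ L
n=20: can move to 18, which is L ⇒ W
n=21: can move to 19, which is L ⇒ W
n=22: moves to 20(W), 15(W); every one is W ⇒ L
n=23: moves to 21(W), 16(W); every one is W ⇒ L
n=24: can move to 22, which is L ⇒ W
n=25: can move to 23, which is L ⇒ W
n=26: can move to 19, which is L ⇒ W
From 26, the L positions reachable in one move are: 19.

Remove 7, leaving 19.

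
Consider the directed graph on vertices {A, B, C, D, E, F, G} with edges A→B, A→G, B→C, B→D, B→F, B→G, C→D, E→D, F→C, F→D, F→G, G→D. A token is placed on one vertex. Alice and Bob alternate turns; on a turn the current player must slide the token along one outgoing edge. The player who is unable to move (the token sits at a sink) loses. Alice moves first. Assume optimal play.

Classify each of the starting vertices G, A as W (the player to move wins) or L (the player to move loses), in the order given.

Use the standard recursion: the mover loses at a terminal position; elsewhere, the mover wins exactly when some move hands the opponent an L position.
Every edge goes from a vertex to one that appears earlier in the order D, C, G, F, B, A, E, so processing vertices in that order labels each vertex after all of its successors.
D: no outgoing edge → L
C: reaches L-position D → W
G: reaches L-position D → W
F: reaches L-position D → W
B: reaches L-position D → W
A: only reaches B(W), G(W), all W → L
E: reaches L-position D → W

G: W, A: L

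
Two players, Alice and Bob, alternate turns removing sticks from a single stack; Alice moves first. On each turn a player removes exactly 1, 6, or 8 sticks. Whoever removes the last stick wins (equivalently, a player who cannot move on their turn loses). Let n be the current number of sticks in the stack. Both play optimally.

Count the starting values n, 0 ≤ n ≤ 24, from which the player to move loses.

11

Work bottom-up. With no move the player to move loses. Otherwise the position is W if at least one move leads to an L position for the opponent, and L if every move leads to a W.
n=0: no move → L
n=1: can move to 0, which is L ⇒ W
n=2: the only move is to 1(W), a W ⇒ L
n=3: can move to 2, which is L ⇒ W
n=4: the only move is to 3(W), a W ⇒ L
n=5: can move to 4, which is L ⇒ W
n=6: can move to 0, which is L ⇒ W
n=7: moves to 6(W), 1(W); every one is W ⇒ L
n=8: can move to 7, which is L ⇒ W
n=9: moves to 8(W), 3(W), 1(W); every one is W ⇒ L
n=10: can move to 9, which is L ⇒ W
n=11: moves to 10(W), 5(W), 3(W); every one is W ⇒ L
n=12: can move to 11, which is L ⇒ W
n=13: can move to 7, which is L ⇒ W
n=14: moves to 13(W), 8(W), 6(W); every one is W ⇒ L
n=15: can move to 14, which is L ⇒ W
n=16: moves to 15(W), 10(W), 8(W); every one is W ⇒ L
n=17: can move to 16, which is L ⇒ W
n=18: moves to 17(W), 12(W), 10(W); every one is W ⇒ L
n=19: can move to 18, which is L ⇒ W
n=20: can move to 14, which is L ⇒ W
n=21: moves to 20(W), 15(W), 13(W); every one is W ⇒ L
n=22: can move to 21, which is L ⇒ W
n=23: moves to 22(W), 17(W), 15(W); every one is W ⇒ L
n=24: can move to 23, which is L ⇒ W
L entries with 0 ≤ n ≤ 24: n = 0, 2, 4, 7, 9, 11, 14, 16, 18, 21, 23; that makes 11.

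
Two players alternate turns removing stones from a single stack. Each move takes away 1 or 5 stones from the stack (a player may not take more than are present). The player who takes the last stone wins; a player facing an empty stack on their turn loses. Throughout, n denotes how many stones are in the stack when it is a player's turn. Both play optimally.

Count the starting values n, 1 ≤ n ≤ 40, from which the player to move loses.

20

Classify positions by backward induction: terminal positions (no move available) are L. From any other position, the mover wins iff some move reaches an L.
n=0: no move → L
n=1: can move to 0, which is L ⇒ W
n=2: the only move is to 1(W), a W ⇒ L
n=3: can move to 2, which is L ⇒ W
n=4: the only move is to 3(W), a W ⇒ L
n=5: can move to 4, which is L ⇒ W
n=6: moves to 5(W), 1(W); every one is W ⇒ L
n=7: can move to 6, which is L ⇒ W
n=8: moves to 7(W), 3(W); every one is W ⇒ L
n=9: can move to 8, which is L ⇒ W
n=10: moves to 9(W), 5(W); every one is W ⇒ L
n=11: can move to 10, which is L ⇒ W
n=12: moves to 11(W), 7(W); every one is W ⇒ L
n=13: can move to 12, which is L ⇒ W
n=14: moves to 13(W), 9(W); every one is W ⇒ L
n=15: can move to 14, which is L ⇒ W
n=16: moves to 15(W), 11(W); every one is W ⇒ L
n=17: can move to 16, which is L ⇒ W
n=18: moves to 17(W), 13(W); every one is W ⇒ L
n=19: can move to 18, which is L ⇒ W
n=20: moves to 19(W), 15(W); every one is W ⇒ L
n=21: can move to 20, which is L ⇒ W
n=22: moves to 21(W), 17(W); every one is W ⇒ L
n=23: can move to 22, which is L ⇒ W
n=24: moves to 23(W), 19(W); every one is W ⇒ L
n=25: can move to 24, which is L ⇒ W
n=26: moves to 25(W), 21(W); every one is W ⇒ L
n=27: can move to 26, which is L ⇒ W
n=28: moves to 27(W), 23(W); every one is W ⇒ L
n=29: can move to 28, which is L ⇒ W
n=30: moves to 29(W), 25(W); every one is W ⇒ L
n=31: can move to 30, which is L ⇒ W
n=32: moves to 31(W), 27(W); every one is W ⇒ L
n=33: can move to 32, which is L ⇒ W
n=34: moves to 33(W), 29(W); every one is W ⇒ L
n=35: can move to 34, which is L ⇒ W
n=36: moves to 35(W), 31(W); every one is W ⇒ L
n=37: can move to 36, which is L ⇒ W
n=38: moves to 37(W), 33(W); every one is W ⇒ L
n=39: can move to 38, which is L ⇒ W
n=40: moves to 39(W), 35(W); every one is W ⇒ L
L entries with 1 ≤ n ≤ 40 (n=0 is outside the asked range and is not counted): n = 2, 4, 6, 8, 10, 12, 14, 16, 18, 20, 22, 24, 26, 28, 30, 32, 34, 36, 38, 40; that makes 20.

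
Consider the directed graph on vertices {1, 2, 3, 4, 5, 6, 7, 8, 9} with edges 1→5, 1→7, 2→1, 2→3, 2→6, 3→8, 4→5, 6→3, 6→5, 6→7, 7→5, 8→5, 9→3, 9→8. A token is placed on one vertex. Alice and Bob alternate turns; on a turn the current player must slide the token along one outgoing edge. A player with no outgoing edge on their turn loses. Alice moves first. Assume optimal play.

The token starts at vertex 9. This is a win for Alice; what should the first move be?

Move to 3.

Classify positions by backward induction: terminal positions (no move available) are L. From any other position, the mover wins iff some move reaches an L.
Every edge goes from a vertex to one that appears earlier in the order 5, 8, 3, 9, 7, 6, 1, 2, 4, so processing vertices in that order labels each vertex after all of its successors.
5: no outgoing edge → L
8: can move to 5, which is L ⇒ W
3: the only move is to 8(W), a W ⇒ L
9: can move to 3, which is L ⇒ W
7: can move to 5, which is L ⇒ W
6: can move to 3, which is L ⇒ W
1: can move to 5, which is L ⇒ W
2: can move to 3, which is L ⇒ W
4: can move to 5, which is L ⇒ W
From 9, the L positions reachable in one move are: 3.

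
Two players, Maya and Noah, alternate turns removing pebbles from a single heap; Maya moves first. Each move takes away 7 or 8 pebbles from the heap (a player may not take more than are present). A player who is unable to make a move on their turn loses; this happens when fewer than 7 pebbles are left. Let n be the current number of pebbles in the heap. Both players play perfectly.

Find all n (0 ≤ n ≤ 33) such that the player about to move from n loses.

Use the standard recursion: the mover loses at a terminal position; elsewhere, the mover wins exactly when some move hands the opponent an L position.
n=0: no move → L
n=1: no move → L
n=2: no move → L
n=3: no move → L
n=4: no move → L
n=5: no move → L
n=6: no move → L
n=7: W (go to 0, an L position)
n=8: W (go to 1, an L position)
n=9: W (go to 2, an L position)
n=10: W (go to 3, an L position)
n=11: W (go to 4, an L position)
n=12: W (go to 5, an L position)
n=13: W (go to 6, an L position)
n=14: W (go to 6, an L position)
n=15: L (options 8(W), 7(W) are all W)
n=16: L (options 9(W), 8(W) are all W)
n=17: L (options 10(W), 9(W) are all W)
n=18: L (options 11(W), 10(W) are all W)
n=19: L (options 12(W), 11(W) are all W)
n=20: L (options 13(W), 12(W) are all W)
n=21: L (options 14(W), 13(W) are all W)
n=22: W (go to 15, an L position)
n=23: W (go to 16, an L position)
n=24: W (go to 17, an L position)
n=25: W (go to 18, an L position)
n=26: W (go to 19, an L position)
n=27: W (go to 20, an L position)
n=28: W (go to 21, an L position)
n=29: W (go to 21, an L position)
n=30: L (options 23(W), 22(W) are all W)
n=31: L (options 24(W), 23(W) are all W)
n=32: L (options 25(W), 24(W) are all W)
n=33: L (options 26(W), 25(W) are all W)
Reading off the rows marked L gives the requested list; there are 18 such values of n.

0, 1, 2, 3, 4, 5, 6, 15, 16, 17, 18, 19, 20, 21, 30, 31, 32, 33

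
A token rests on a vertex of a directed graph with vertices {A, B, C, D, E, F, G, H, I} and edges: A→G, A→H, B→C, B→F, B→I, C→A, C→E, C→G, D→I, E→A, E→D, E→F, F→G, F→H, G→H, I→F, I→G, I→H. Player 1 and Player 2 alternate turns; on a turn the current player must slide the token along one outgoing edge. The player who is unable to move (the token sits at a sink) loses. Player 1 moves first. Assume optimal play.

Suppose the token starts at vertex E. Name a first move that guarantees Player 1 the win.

Move to D.

Positions with no move are L. A position that does have a move is losing for the player to move precisely when every available move leads to a winning position for the opponent. Fill in the labels:
Every edge goes from a vertex to one that appears earlier in the order H, G, F, A, I, D, E, C, B, so processing vertices in that order labels each vertex after all of its successors.
H: no outgoing edge → L
G: can move to H, which is L ⇒ W
F: can move to H, which is L ⇒ W
A: can move to H, which is L ⇒ W
I: can move to H, which is L ⇒ W
D: the only move is to I(W), a W ⇒ L
E: can move to D, which is L ⇒ W
C: moves to E(W), A(W), G(W); every one is W ⇒ L
B: can move to C, which is L ⇒ W
From E, the L positions reachable in one move are: D.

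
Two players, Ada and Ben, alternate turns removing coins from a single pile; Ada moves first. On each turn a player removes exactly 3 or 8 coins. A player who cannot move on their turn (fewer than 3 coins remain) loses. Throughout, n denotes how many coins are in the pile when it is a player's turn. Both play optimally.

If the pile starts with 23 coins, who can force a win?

Ben wins.

Compute win/loss labels from the base case upward. A position with no move is L. Any other position is W if it can reach an L in one move, else L.
n=0: no move → L
n=1: no move → L
n=2: no move → L
n=3: reaches L-position 0 → W
n=4: reaches L-position 1 → W
n=5: reaches L-position 2 → W
n=6: only reaches 3(W), which is W → L
n=7: only reaches 4(W), which is W → L
n=8: reaches L-position 0 → W
n=9: reaches L-position 6 → W
n=10: reaches L-position 7 → W
n=11: only reaches 8(W), 3(W), all W → L
n=12: only reaches 9(W), 4(W), all W → L
n=13: only reaches 10(W), 5(W), all W → L
n=14: reaches L-position 11 → W
n=15: reaches L-position 12 → W
n=16: reaches L-position 13 → W
n=17: only reaches 14(W), 9(W), all W → L
n=18: only reaches 15(W), 10(W), all W → L
n=19: reaches L-position 11 → W
n=20: reaches L-position 17 → W
n=21: reaches L-position 18 → W
n=22: only reaches 19(W), 14(W), all W → L
n=23: only reaches 20(W), 15(W), all W → L
The starting position 23 is L: whatever Ada does, the opponent receives a W position.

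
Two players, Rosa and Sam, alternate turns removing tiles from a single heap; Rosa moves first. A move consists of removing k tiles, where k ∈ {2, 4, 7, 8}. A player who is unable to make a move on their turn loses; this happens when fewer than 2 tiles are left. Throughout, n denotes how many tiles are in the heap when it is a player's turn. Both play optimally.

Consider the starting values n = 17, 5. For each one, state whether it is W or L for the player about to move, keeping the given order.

Work bottom-up. With no move the player to move loses. Otherwise the position is W if at least one move leads to an L position for the opponent, and L if every move leads to a W.
n=0: no move → L
n=1: no move → L
n=2: can move to 0, which is L ⇒ W
n=3: can move to 1, which is L ⇒ W
n=4: can move to 0, which is L ⇒ W
n=5: can move to 1, which is L ⇒ W
n=6: moves to 4(W), 2(W); every one is W ⇒ L
n=7: can move to 0, which is L ⇒ W
n=8: can move to 6, which is L ⇒ W
n=9: can move to 1, which is L ⇒ W
n=10: can move to 6, which is L ⇒ W
n=11: moves to 9(W), 7(W), 4(W), 3(W); every one is W ⇒ L
n=12: moves to 10(W), 8(W), 5(W), 4(W); every one is W ⇒ L
n=13: can move to 11, which is L ⇒ W
n=14: can move to 12, which is L ⇒ W
n=15: can move to 11, which is L ⇒ W
n=16: can move to 12, which is L ⇒ W
n=17: moves to 15(W), 13(W), 10(W), 9(W); every one is W ⇒ L

17: L, 5: W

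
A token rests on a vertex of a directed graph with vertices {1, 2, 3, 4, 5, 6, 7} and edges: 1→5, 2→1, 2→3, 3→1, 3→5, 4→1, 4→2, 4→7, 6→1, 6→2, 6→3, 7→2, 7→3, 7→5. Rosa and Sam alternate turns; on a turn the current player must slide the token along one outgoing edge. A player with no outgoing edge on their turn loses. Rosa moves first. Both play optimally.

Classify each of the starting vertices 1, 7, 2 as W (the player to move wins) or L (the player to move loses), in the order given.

1: W, 7: W, 2: L

Use the standard recursion: the mover loses at a terminal position; elsewhere, the mover wins exactly when some move hands the opponent an L position.
Every edge goes from a vertex to one that appears earlier in the order 5, 1, 3, 2, 6, 7, 4, so processing vertices in that order labels each vertex after all of its successors.
5: no outgoing edge → L
1: →5(L), so W
3: →5(L), so W
2: →3(W), 1(W) — all W, so L
6: →2(L), so W
7: →2(L), so W
4: →2(L), so W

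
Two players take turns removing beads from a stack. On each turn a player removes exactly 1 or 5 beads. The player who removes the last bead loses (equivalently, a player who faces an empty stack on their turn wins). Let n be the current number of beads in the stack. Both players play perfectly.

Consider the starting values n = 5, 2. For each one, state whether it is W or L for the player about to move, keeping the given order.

5: L, 2: W

Classify positions by backward induction: terminal positions (no move available) are W. From any other position, the mover wins iff some move reaches an L.
n=0: no move; the opponent has just taken the last bead and therefore loses → W
n=1: →0(W) only, which is W, so L
n=2: →1(L), so W
n=3: →2(W) only, which is W, so L
n=4: →3(L), so W
n=5: →4(W), 0(W) — all W, so L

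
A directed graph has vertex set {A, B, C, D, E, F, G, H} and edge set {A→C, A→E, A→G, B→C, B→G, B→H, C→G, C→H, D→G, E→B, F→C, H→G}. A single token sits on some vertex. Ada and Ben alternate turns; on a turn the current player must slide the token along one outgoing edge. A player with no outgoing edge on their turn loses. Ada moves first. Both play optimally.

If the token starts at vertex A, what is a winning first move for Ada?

Classify positions by backward induction: terminal positions (no move available) are L. From any other position, the mover wins iff some move reaches an L.
Every edge goes from a vertex to one that appears earlier in the order G, H, C, B, E, F, A, D, so processing vertices in that order labels each vertex after all of its successors.
G: no outgoing edge → L
H: can move to G, which is L ⇒ W
C: can move to G, which is L ⇒ W
B: can move to G, which is L ⇒ W
E: the only move is to B(W), a W ⇒ L
F: the only move is to C(W), a W ⇒ L
A: can move to E, which is L ⇒ W
D: can move to G, which is L ⇒ W
From A, the L positions reachable in one move are: E, G. Any move reaching one of these is winning.

Move to E.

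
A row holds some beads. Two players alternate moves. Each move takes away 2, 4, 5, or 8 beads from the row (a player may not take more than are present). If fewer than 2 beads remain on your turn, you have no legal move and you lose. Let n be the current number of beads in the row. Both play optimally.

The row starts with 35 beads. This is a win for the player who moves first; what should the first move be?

Use the standard recursion: the mover loses at a terminal position; elsewhere, the mover wins exactly when some move hands the opponent an L position.
n=0: no move → L
n=1: no move → L
n=2: W (go to 0, an L position)
n=3: W (go to 1, an L position)
n=4: W (go to 0, an L position)
n=5: W (go to 1, an L position)
n=6: W (go to 1, an L position)
n=7: L (options 5(W), 3(W), 2(W) are all W)
n=8: W (go to 0, an L position)
n=9: W (go to 7, an L position)
n=10: L (options 8(W), 6(W), 5(W), 2(W) are all W)
n=11: W (go to 7, an L position)
n=12: W (go to 10, an L position)
n=13: L (options 11(W), 9(W), 8(W), 5(W) are all W)
n=14: W (go to 10, an L position)
n=15: W (go to 13, an L position)
n=16: L (options 14(W), 12(W), 11(W), 8(W) are all W)
n=17: W (go to 13, an L position)
n=18: W (go to 16, an L position)
n=19: L (options 17(W), 15(W), 14(W), 11(W) are all W)
n=20: W (go to 16, an L position)
n=21: W (go to 19, an L position)
n=22: L (options 20(W), 18(W), 17(W), 14(W) are all W)
n=23: W (go to 19, an L position)
n=24: W (go to 22, an L position)
n=25: L (options 23(W), 21(W), 20(W), 17(W) are all W)
n=26: W (go to 22, an L position)
n=27: W (go to 25, an L position)
n=28: L (options 26(W), 24(W), 23(W), 20(W) are all W)
n=29: W (go to 25, an L position)
n=30: W (go to 28, an L position)
n=31: L (options 29(W), 27(W), 26(W), 23(W) are all W)
n=32: W (go to 28, an L position)
n=33: W (go to 31, an L position)
n=34: L (options 32(W), 30(W), 29(W), 26(W) are all W)
n=35: W (go to 31, an L position)
From 35, the L positions reachable in one move are: 31.

Remove 4, leaving 31.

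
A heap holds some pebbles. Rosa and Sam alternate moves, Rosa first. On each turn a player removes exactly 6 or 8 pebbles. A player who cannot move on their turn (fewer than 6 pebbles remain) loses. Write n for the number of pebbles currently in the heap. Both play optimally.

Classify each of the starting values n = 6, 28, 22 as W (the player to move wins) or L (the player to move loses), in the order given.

6: W, 28: L, 22: W

Use the standard recursion: the mover loses at a terminal position; elsewhere, the mover wins exactly when some move hands the opponent an L position.
n=0: no move → L
n=1: no move → L
n=2: no move → L
n=3: no move → L
n=4: no move → L
n=5: no move → L
n=6: →0(L), so W
n=7: →1(L), so W
n=8: →2(L), so W
n=9: →3(L), so W
n=10: →4(L), so W
n=11: →5(L), so W
n=12: →4(L), so W
n=13: →5(L), so W
n=14: →8(W), 6(W) — all W, so L
n=15: →9(W), 7(W) — all W, so L
n=16: →10(W), 8(W) — all W, so L
n=17: →11(W), 9(W) — all W, so L
n=18: →12(W), 10(W) — all W, so L
n=19: →13(W), 11(W) — all W, so L
n=20: →14(L), so W
n=21: →15(L), so W
n=22: →16(L), so W
n=23: →17(L), so W
n=24: →18(L), so W
n=25: →19(L), so W
n=26: →18(L), so W
n=27: →19(L), so W
n=28: →22(W), 20(W) — all W, so L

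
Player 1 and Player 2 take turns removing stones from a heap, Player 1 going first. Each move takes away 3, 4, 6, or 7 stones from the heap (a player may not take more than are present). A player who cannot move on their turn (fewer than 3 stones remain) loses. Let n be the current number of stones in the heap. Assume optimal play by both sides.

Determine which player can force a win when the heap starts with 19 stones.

Label each position W (a win for the player to move) or L (a loss). A position with no legal move is L; any other position is W exactly when some move reaches an L, and L when every move reaches a W.
n=0: no move → L
n=1: no move → L
n=2: no move → L
n=3: reaches L-position 0 → W
n=4: reaches L-position 1 → W
n=5: reaches L-position 2 → W
n=6: reaches L-position 2 → W
n=7: reaches L-position 1 → W
n=8: reaches L-position 2 → W
n=9: reaches L-position 2 → W
n=10: only reaches 7(W), 6(W), 4(W), 3(W), all W → L
n=11: only reaches 8(W), 7(W), 5(W), 4(W), all W → L
n=12: only reaches 9(W), 8(W), 6(W), 5(W), all W → L
n=13: reaches L-position 10 → W
n=14: reaches L-position 11 → W
n=15: reaches L-position 12 → W
n=16: reaches L-position 12 → W
n=17: reaches L-position 11 → W
n=18: reaches L-position 12 → W
n=19: reaches L-position 12 → W
The starting position 19 is W: Player 1 should remove 7, leaving 12, handing over an L position.

Player 1 wins.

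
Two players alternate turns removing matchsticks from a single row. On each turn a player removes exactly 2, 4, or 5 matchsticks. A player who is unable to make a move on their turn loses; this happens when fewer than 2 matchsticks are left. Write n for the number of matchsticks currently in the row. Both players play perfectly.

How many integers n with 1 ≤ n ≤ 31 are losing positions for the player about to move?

Positions with no move are L. A position that does have a move is losing for the player to move precisely when every available move leads to a winning position for the opponent. Fill in the labels:
n=0: no move → L
n=1: no move → L
n=2: reaches L-position 0 → W
n=3: reaches L-position 1 → W
n=4: reaches L-position 0 → W
n=5: reaches L-position 1 → W
n=6: reaches L-position 1 → W
n=7: only reaches 5(W), 3(W), 2(W), all W → L
n=8: only reaches 6(W), 4(W), 3(W), all W → L
n=9: reaches L-position 7 → W
n=10: reaches L-position 8 → W
n=11: reaches L-position 7 → W
n=12: reaches L-position 8 → W
n=13: reaches L-position 8 → W
n=14: only reaches 12(W), 10(W), 9(W), all W → L
n=15: only reaches 13(W), 11(W), 10(W), all W → L
n=16: reaches L-position 14 → W
n=17: reaches L-position 15 → W
n=18: reaches L-position 14 → W
n=19: reaches L-position 15 → W
n=20: reaches L-position 15 → W
n=21: only reaches 19(W), 17(W), 16(W), all W → L
n=22: only reaches 20(W), 18(W), 17(W), all W → L
n=23: reaches L-position 21 → W
n=24: reaches L-position 22 → W
n=25: reaches L-position 21 → W
n=26: reaches L-position 22 → W
n=27: reaches L-position 22 → W
n=28: only reaches 26(W), 24(W), 23(W), all W → L
n=29: only reaches 27(W), 25(W), 24(W), all W → L
n=30: reaches L-position 28 → W
n=31: reaches L-position 29 → W
L entries with 1 ≤ n ≤ 31 (n=0 is outside the asked range and is not counted): n = 1, 7, 8, 14, 15, 21, 22, 28, 29; that makes 9.

9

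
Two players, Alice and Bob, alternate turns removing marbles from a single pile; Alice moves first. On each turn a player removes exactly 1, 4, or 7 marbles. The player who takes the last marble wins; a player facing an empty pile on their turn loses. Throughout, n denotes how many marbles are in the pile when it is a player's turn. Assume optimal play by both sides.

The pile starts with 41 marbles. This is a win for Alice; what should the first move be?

Remove 1, leaving 40.

Classify positions by backward induction: terminal positions (no move available) are L. From any other position, the mover wins iff some move reaches an L.
n=0: no move → L
n=1: W (go to 0, an L position)
n=2: L (sole option 1(W) is W)
n=3: W (go to 2, an L position)
n=4: W (go to 0, an L position)
n=5: L (options 4(W), 1(W) are all W)
n=6: W (go to 5, an L position)
n=7: W (go to 0, an L position)
n=8: L (options 7(W), 4(W), 1(W) are all W)
n=9: W (go to 8, an L position)
n=10: L (options 9(W), 6(W), 3(W) are all W)
n=11: W (go to 10, an L position)
n=12: W (go to 8, an L position)
n=13: L (options 12(W), 9(W), 6(W) are all W)
n=14: W (go to 13, an L position)
n=15: W (go to 8, an L position)
n=16: L (options 15(W), 12(W), 9(W) are all W)
n=17: W (go to 16, an L position)
n=18: L (options 17(W), 14(W), 11(W) are all W)
n=19: W (go to 18, an L position)
n=20: W (go to 16, an L position)
n=21: L (options 20(W), 17(W), 14(W) are all W)
n=22: W (go to 21, an L position)
n=23: W (go to 16, an L position)
n=24: L (options 23(W), 20(W), 17(W) are all W)
n=25: W (go to 24, an L position)
n=26: L (options 25(W), 22(W), 19(W) are all W)
n=27: W (go to 26, an L position)
n=28: W (go to 24, an L position)
n=29: L (options 28(W), 25(W), 22(W) are all W)
n=30: W (go to 29, an L position)
n=31: W (go to 24, an L position)
n=32: L (options 31(W), 28(W), 25(W) are all W)
n=33: W (go to 32, an L position)
n=34: L (options 33(W), 30(W), 27(W) are all W)
n=35: W (go to 34, an L position)
n=36: W (go to 32, an L position)
n=37: L (options 36(W), 33(W), 30(W) are all W)
n=38: W (go to 37, an L position)
n=39: W (go to 32, an L position)
n=40: L (options 39(W), 36(W), 33(W) are all W)
n=41: W (go to 40, an L position)
From 41, the L positions reachable in one move are: 40, 37, 34. Any move reaching one of these is winning.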